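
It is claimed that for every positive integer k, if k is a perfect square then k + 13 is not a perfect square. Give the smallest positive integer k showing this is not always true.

We need the least positive integer k for which k is a perfect square but k + 13 is a perfect square.
k = 1: 1 + 13 = 14, not a perfect square.
k = 4: 4 + 13 = 17, not a perfect square.
k = 9: 9 + 13 = 22, not a perfect square.
k = 16: 16 + 13 = 29, not a perfect square.
k = 25: 25 + 13 = 38, not a perfect square.
k = 36: 36 = 6² and 36 + 13 = 49 = 7².
So k = 36 is the smallest counterexample.

k = 36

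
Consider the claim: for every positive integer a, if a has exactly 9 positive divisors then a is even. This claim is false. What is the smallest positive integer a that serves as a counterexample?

a = 225

For a = 36, 100, 196 the conclusion holds.
a = 225: divisors of 225: 9 divisors; 225 is odd.
So a = 225 is the smallest counterexample.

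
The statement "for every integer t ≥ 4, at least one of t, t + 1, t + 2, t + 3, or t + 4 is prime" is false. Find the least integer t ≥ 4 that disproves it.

The first 20 eligible values, up to t = 23, all satisfy the conclusion.
t = 24: 24 = 2 × 12; 25 = 5 × 5; 26 = 2 × 13; 27 = 3 × 9; 28 = 2 × 14 — all composite.
Hence t = 24 is a counterexample.

t = 24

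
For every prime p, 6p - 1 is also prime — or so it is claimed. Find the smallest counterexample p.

We need the least prime p for which 6p - 1 is not prime.
The first 4 eligible values, up to p = 7, all satisfy the conclusion.
p = 11: 6p - 1 = 65 = 5 × 13, not prime.
Hence p = 11 is a counterexample.

p = 11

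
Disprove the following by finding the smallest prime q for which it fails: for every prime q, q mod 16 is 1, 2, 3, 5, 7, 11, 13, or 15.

q = 41

We need the least prime q for which the claim fails.
For q = 2, 3, 5, 7, …, 29, 31, 37 the conclusion holds.
q = 41: 41 mod 16 = 9 — not in {1, 2, 3, 5, 7, 11, 13, 15}.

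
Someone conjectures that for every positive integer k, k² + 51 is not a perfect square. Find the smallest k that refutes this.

k = 7

Check each positive integer k in order until k² + 51 is a perfect square.
For k = 1, 2, 3, 4, 5, 6 the conclusion holds.
k = 7: 7² + 51 = 100 = 10², a perfect square.
Hence k = 7 is a counterexample.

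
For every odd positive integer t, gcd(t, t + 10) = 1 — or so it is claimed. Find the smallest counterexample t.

Check each odd positive integer t in order until gcd(t, t + 10) > 1.
t = 1: gcd(1, 11) = 1.
t = 3: gcd(3, 13) = 1.
t = 5: gcd(5, 15) = 5.

t = 5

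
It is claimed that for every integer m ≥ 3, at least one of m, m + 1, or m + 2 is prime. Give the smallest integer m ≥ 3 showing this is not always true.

m = 8

A counterexample is any integer m ≥ 3 such that m, m + 1, m + 2 are all composite; we check each in order.
The first 5 eligible values, up to m = 7, all satisfy the conclusion.
m = 8: 8 = 2 × 4; 9 = 3 × 3; 10 = 2 × 5 — all composite.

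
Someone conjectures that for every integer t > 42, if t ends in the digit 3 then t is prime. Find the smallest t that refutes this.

t = 63

Check each integer t > 42 in order until t ends in the digit 3 but t is not prime.
t = 43: 43 ends in 3 and is prime.
t = 53: 53 ends in 3 and is prime.
t = 63: 63 ends in 3; 63 = 3 × 21, composite.
Hence t = 63 is a counterexample.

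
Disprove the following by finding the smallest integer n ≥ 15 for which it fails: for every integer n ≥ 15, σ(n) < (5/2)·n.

Check each integer n ≥ 15 in order until the claim fails.
For n = 15, 16, 17, 18, 19, 20, 21, 22, 23 the conclusion holds.
n = 24: σ(24) = 60; 60 ≥ 60.
So n = 24 is the smallest counterexample.

n = 24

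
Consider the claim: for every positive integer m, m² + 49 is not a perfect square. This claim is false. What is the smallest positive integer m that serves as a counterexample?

m = 24

For m = 1, 2, 3, 4, …, 21, 22, 23 the conclusion holds.
m = 24: 24² + 49 = 625 = 25², a perfect square.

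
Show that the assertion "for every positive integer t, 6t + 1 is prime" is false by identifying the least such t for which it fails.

For t = 1, 2, 3 the conclusion holds.
t = 4: 6t + 1 = 25 = 5 × 5, composite.
Thus t = 4 disproves the claim, and no smaller t works.

t = 4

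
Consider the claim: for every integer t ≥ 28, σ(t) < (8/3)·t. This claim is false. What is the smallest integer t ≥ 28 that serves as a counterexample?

We need the least integer t ≥ 28 for which the claim fails.
For t = 28, 29, 30, 31, …, 57, 58, 59 the conclusion holds.
t = 60: σ(60) = 168; 168 ≥ 160.

t = 60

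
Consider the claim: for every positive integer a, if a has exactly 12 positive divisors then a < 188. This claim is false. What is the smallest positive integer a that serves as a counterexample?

For a = 60, 72, 84, 90, …, 150, 156, 160 the conclusion holds.
a = 198: τ(198) = 12; 198 ≥ 188.

a = 198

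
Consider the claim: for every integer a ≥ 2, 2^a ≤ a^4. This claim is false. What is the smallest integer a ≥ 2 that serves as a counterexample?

A counterexample is any integer a ≥ 2 such that 2^a > a^4; we check each in order.
The first 15 eligible values, up to a = 16, all satisfy the conclusion.
a = 17: 2^a = 131072 and a^4 = 83521, so 131072 > 83521.

a = 17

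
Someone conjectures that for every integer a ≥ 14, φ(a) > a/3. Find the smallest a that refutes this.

a = 18

The first 4 eligible values, up to a = 17, all satisfy the conclusion.
a = 18: φ(18) = 6 and 18/3 = 6, so φ(18) ≤ 18/3.
Hence a = 18 is a counterexample.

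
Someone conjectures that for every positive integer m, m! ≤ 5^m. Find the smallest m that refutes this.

A counterexample is any positive integer m such that m! > 5^m; we check each in order.
For m = 1, 2, 3, 4, …, 9, 10, 11 the conclusion holds.
m = 12: m! = 479001600 and 5^m = 244140625, so 479001600 > 244140625.

m = 12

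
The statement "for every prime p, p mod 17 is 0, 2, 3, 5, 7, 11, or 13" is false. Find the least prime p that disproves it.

p = 23

The first 8 eligible values, up to p = 19, all satisfy the conclusion.
p = 23: 23 mod 17 = 6 — not in {0, 2, 3, 5, 7, 11, 13}.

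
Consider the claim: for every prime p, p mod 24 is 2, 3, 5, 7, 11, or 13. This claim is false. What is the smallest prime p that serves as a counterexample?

Check each prime p in order until the claim fails.
p = 2: 2 mod 24 = 2.
p = 3: 3 mod 24 = 3.
p = 5: 5 mod 24 = 5.
p = 7: 7 mod 24 = 7.
p = 11: 11 mod 24 = 11.
p = 13: 13 mod 24 = 13.
p = 17: 17 mod 24 = 17 — not in {2, 3, 5, 7, 11, 13}.
Thus p = 17 disproves the claim, and no smaller p works.

p = 17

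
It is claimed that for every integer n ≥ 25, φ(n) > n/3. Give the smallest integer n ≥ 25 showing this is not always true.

A counterexample is any integer n ≥ 25 such that the claim fails; we check each in order.
The first 5 eligible values, up to n = 29, all satisfy the conclusion.
n = 30: φ(30) = 8 and 30/3 = 10, so φ(30) ≤ 30/3.
So n = 30 is the smallest counterexample.

n = 30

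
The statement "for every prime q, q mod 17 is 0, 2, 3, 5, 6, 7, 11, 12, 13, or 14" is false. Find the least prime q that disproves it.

A counterexample is any prime q such that the claim fails; we check each in order.
For q = 2, 3, 5, 7, …, 31, 37, 41 the conclusion holds.
q = 43: 43 mod 17 = 9 — not in {0, 2, 3, 5, 6, 7, 11, 12, 13, 14}.
So q = 43 is the smallest counterexample.

q = 43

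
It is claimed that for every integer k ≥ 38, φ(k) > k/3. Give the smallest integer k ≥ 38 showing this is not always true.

A counterexample is any integer k ≥ 38 such that the claim fails; we check each in order.
k = 38: φ(38) = 18 and 38/3 = 38/3, so φ(38) > 38/3.
k = 39: φ(39) = 24 and 39/3 = 13, so φ(39) > 39/3.
k = 40: φ(40) = 16 and 40/3 = 40/3, so φ(40) > 40/3.
k = 41: φ(41) = 40 and 41/3 = 41/3, so φ(41) > 41/3.
k = 42: φ(42) = 12 and 42/3 = 14, so φ(42) ≤ 42/3.
So k = 42 is the smallest counterexample.

k = 42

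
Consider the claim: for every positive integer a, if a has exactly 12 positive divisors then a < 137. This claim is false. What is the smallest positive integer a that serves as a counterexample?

a = 140

We need the least positive integer a for which a has exactly 12 positive divisors but the claim fails.
a = 60: τ(60) = 12; 60 < 137.
a = 72: τ(72) = 12; 72 < 137.
a = 84: τ(84) = 12; 84 < 137.
a = 90: τ(90) = 12; 90 < 137.
a = 96: τ(96) = 12; 96 < 137.
a = 108: τ(108) = 12; 108 < 137.
a = 126: τ(126) = 12; 126 < 137.
a = 132: τ(132) = 12; 132 < 137.
a = 140: τ(140) = 12; 140 ≥ 137.
Thus a = 140 disproves the claim, and no smaller a works.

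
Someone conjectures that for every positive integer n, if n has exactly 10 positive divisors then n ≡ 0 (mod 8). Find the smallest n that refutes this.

n = 162

We need the least positive integer n for which n has exactly 10 positive divisors but the claim fails.
n = 48: τ(48) = 10; 48 ≡ 0 (mod 8).
n = 80: τ(80) = 10; 80 ≡ 0 (mod 8).
n = 112: τ(112) = 10; 112 ≡ 0 (mod 8).
n = 162: τ(162) = 10; 162 ≡ 2 (mod 8).
Hence n = 162 is a counterexample.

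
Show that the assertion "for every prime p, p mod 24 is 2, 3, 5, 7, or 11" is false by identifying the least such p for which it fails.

Check each prime p in order until the claim fails.
For p = 2, 3, 5, 7, 11 the conclusion holds.
p = 13: 13 mod 24 = 13 — not in {2, 3, 5, 7, 11}.

p = 13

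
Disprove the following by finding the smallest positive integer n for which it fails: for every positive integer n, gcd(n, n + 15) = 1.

For n = 1, 2 the conclusion holds.
n = 3: gcd(3, 18) = 3.

n = 3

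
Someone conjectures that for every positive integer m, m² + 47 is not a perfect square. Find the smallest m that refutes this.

m = 23

A counterexample is any positive integer m such that m² + 47 is a perfect square; we check each in order.
The first 22 eligible values, up to m = 22, all satisfy the conclusion.
m = 23: 23² + 47 = 576 = 24², a perfect square.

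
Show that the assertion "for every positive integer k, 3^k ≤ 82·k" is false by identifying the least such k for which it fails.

k = 1: 3^k = 3 and 82·k = 82, so 3 ≤ 82.
k = 2: 3^k = 9 and 82·k = 164, so 9 ≤ 164.
k = 3: 3^k = 27 and 82·k = 246, so 27 ≤ 246.
k = 4: 3^k = 81 and 82·k = 328, so 81 ≤ 328.
k = 5: 3^k = 243 and 82·k = 410, so 243 ≤ 410.
k = 6: 3^k = 729 and 82·k = 492, so 729 > 492.

k = 6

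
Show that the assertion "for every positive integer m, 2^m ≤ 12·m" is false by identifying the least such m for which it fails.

We need the least positive integer m for which 2^m > 12·m.
m = 1: 2^m = 2 and 12·m = 12, so 2 ≤ 12.
m = 2: 2^m = 4 and 12·m = 24, so 4 ≤ 24.
m = 3: 2^m = 8 and 12·m = 36, so 8 ≤ 36.
m = 4: 2^m = 16 and 12·m = 48, so 16 ≤ 48.
m = 5: 2^m = 32 and 12·m = 60, so 32 ≤ 60.
m = 6: 2^m = 64 and 12·m = 72, so 64 ≤ 72.
m = 7: 2^m = 128 and 12·m = 84, so 128 > 84.
Hence m = 7 is a counterexample.

m = 7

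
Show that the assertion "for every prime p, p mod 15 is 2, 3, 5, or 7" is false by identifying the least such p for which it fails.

For p = 2, 3, 5, 7 the conclusion holds.
p = 11: 11 mod 15 = 11 — not in {2, 3, 5, 7}.
Hence p = 11 is a counterexample.

p = 11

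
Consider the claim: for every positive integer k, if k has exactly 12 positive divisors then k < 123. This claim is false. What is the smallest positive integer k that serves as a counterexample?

k = 126

For k = 60, 72, 84, 90, 96, 108 the conclusion holds.
k = 126: τ(126) = 12; 126 ≥ 123.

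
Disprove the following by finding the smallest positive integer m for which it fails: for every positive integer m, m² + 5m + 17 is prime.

m = 1: m² + 5m + 17 = 23, prime.
m = 2: m² + 5m + 17 = 31, prime.
m = 3: m² + 5m + 17 = 41, prime.
m = 4: m² + 5m + 17 = 53, prime.
m = 5: m² + 5m + 17 = 67, prime.
m = 6: m² + 5m + 17 = 83, prime.
m = 7: m² + 5m + 17 = 101, prime.
m = 8: m² + 5m + 17 = 121 = 11 × 11, composite.

m = 8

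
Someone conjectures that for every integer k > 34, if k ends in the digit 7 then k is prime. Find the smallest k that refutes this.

k = 57

Check each integer k > 34 in order until k ends in the digit 7 but k is not prime.
k = 37: 37 ends in 7 and is prime.
k = 47: 47 ends in 7 and is prime.
k = 57: 57 ends in 7; 57 = 3 × 19, composite.
So k = 57 is the smallest counterexample.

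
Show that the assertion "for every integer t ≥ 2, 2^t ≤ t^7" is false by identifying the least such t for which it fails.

t = 37

The first 35 eligible values, up to t = 36, all satisfy the conclusion.
t = 37: 2^t = 137438953472 and t^7 = 94931877133, so 137438953472 > 94931877133.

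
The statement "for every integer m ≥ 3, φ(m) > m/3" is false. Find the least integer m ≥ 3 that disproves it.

For m = 3, 4, 5 the conclusion holds.
m = 6: φ(6) = 2 and 6/3 = 2, so φ(6) ≤ 6/3.
Thus m = 6 disproves the claim, and no smaller m works.

m = 6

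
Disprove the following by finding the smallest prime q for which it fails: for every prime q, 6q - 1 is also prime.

We need the least prime q for which 6q - 1 is not prime.
The first 4 eligible values, up to q = 7, all satisfy the conclusion.
q = 11: 6q - 1 = 65 = 5 × 13, not prime.
So q = 11 is the smallest counterexample.

q = 11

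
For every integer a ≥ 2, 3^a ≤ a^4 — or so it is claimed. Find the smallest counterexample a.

a = 8

A counterexample is any integer a ≥ 2 such that 3^a > a^4; we check each in order.
For a = 2, 3, 4, 5, 6, 7 the conclusion holds.
a = 8: 3^a = 6561 and a^4 = 4096, so 6561 > 4096.
Thus a = 8 disproves the claim, and no smaller a works.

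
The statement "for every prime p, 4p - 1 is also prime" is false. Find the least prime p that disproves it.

We need the least prime p for which 4p - 1 is not prime.
p = 2: 4p - 1 = 7, prime.
p = 3: 4p - 1 = 11, prime.
p = 5: 4p - 1 = 19, prime.
p = 7: 4p - 1 = 27 = 3 × 9, not prime.
So p = 7 is the smallest counterexample.

p = 7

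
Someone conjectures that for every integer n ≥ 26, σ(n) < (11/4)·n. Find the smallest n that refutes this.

We need the least integer n ≥ 26 for which the claim fails.
For n = 26, 27, 28, 29, …, 57, 58, 59 the conclusion holds.
n = 60: σ(60) = 168; 168 ≥ 165.

n = 60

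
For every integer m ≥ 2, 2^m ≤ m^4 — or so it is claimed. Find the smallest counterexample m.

m = 17

We need the least integer m ≥ 2 for which 2^m > m^4.
For m = 2, 3, 4, 5, …, 14, 15, 16 the conclusion holds.
m = 17: 2^m = 131072 and m^4 = 83521, so 131072 > 83521.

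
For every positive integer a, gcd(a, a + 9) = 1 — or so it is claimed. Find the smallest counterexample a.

a = 3

a = 1: gcd(1, 10) = 1.
a = 2: gcd(2, 11) = 1.
a = 3: gcd(3, 12) = 3.
Hence a = 3 is a counterexample.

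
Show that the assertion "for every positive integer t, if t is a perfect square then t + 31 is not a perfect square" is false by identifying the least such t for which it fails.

We need the least positive integer t for which t is a perfect square but t + 31 is a perfect square.
The first 14 eligible values, up to t = 196, all satisfy the conclusion.
t = 225: 225 = 15² and 225 + 31 = 256 = 16².

t = 225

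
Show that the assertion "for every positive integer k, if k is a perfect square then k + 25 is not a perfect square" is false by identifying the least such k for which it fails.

The first 11 eligible values, up to k = 121, all satisfy the conclusion.
k = 144: 144 = 12² and 144 + 25 = 169 = 13².
Hence k = 144 is a counterexample.

k = 144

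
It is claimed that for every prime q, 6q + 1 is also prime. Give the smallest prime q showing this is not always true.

q = 19

q = 2: 6q + 1 = 13, prime.
q = 3: 6q + 1 = 19, prime.
q = 5: 6q + 1 = 31, prime.
q = 7: 6q + 1 = 43, prime.
q = 11: 6q + 1 = 67, prime.
q = 13: 6q + 1 = 79, prime.
q = 17: 6q + 1 = 103, prime.
q = 19: 6q + 1 = 115 = 5 × 23, not prime.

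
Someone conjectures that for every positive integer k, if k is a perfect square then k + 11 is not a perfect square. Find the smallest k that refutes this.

k = 25

For k = 1, 4, 9, 16 the conclusion holds.
k = 25: 25 = 5² and 25 + 11 = 36 = 6².
Hence k = 25 is a counterexample.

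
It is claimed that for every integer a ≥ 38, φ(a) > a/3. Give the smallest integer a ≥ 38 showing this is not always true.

a = 42

We need the least integer a ≥ 38 for which the claim fails.
For a = 38, 39, 40, 41 the conclusion holds.
a = 42: φ(42) = 12 and 42/3 = 14, so φ(42) ≤ 42/3.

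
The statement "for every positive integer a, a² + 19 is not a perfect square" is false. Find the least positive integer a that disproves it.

a = 1: 1² + 19 = 20, not a perfect square.
a = 2: 2² + 19 = 23, not a perfect square.
a = 3: 3² + 19 = 28, not a perfect square.
a = 4: 4² + 19 = 35, not a perfect square.
a = 5: 5² + 19 = 44, not a perfect square.
a = 6: 6² + 19 = 55, not a perfect square.
a = 7: 7² + 19 = 68, not a perfect square.
a = 8: 8² + 19 = 83, not a perfect square.
a = 9: 9² + 19 = 100 = 10², a perfect square.
Thus a = 9 disproves the claim, and no smaller a works.

a = 9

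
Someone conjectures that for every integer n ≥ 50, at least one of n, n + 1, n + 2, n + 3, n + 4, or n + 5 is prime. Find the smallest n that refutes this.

Check each integer n ≥ 50 in order until n, n + 1, n + 2, n + 3, n + 4, n + 5 are all composite.
For n = 50, 51, 52, 53, …, 87, 88, 89 the conclusion holds.
n = 90: 90 = 2 × 45; 91 = 7 × 13; 92 = 2 × 46; 93 = 3 × 31; 94 = 2 × 47; 95 = 5 × 19 — all composite.
Hence n = 90 is a counterexample.

n = 90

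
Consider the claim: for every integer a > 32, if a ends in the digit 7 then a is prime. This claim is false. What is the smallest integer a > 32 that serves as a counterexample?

A counterexample is any integer a > 32 such that a ends in the digit 7 but a is not prime; we check each in order.
For a = 37, 47 the conclusion holds.
a = 57: 57 ends in 7; 57 = 3 × 19, composite.
Thus a = 57 disproves the claim, and no smaller a works.

a = 57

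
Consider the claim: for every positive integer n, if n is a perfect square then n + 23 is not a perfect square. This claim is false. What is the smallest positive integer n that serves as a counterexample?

n = 121

Check each positive integer n in order until n is a perfect square but n + 23 is a perfect square.
For n = 1, 4, 9, 16, 25, 36, 49, 64, 81, 100 the conclusion holds.
n = 121: 121 = 11² and 121 + 23 = 144 = 12².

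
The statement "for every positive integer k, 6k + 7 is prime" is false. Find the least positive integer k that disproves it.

k = 3

k = 1: 6k + 7 = 13, prime.
k = 2: 6k + 7 = 19, prime.
k = 3: 6k + 7 = 25 = 5 × 5, composite.
So k = 3 is the smallest counterexample.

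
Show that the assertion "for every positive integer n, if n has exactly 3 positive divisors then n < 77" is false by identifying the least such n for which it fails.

Check each positive integer n in order until n has exactly 3 positive divisors but the claim fails.
The first 4 eligible values, up to n = 49, all satisfy the conclusion.
n = 121: τ(121) = 3; 121 ≥ 77.
So n = 121 is the smallest counterexample.

n = 121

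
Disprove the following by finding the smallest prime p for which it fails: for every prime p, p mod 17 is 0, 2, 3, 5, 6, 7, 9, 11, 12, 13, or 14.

p = 59

We need the least prime p for which the claim fails.
The first 16 eligible values, up to p = 53, all satisfy the conclusion.
p = 59: 59 mod 17 = 8 — not in {0, 2, 3, 5, 6, 7, 9, 11, 12, 13, 14}.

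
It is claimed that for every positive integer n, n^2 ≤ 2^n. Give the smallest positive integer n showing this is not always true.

n = 3

Check each positive integer n in order until n^2 > 2^n.
For n = 1, 2 the conclusion holds.
n = 3: n^2 = 9 and 2^n = 8, so 9 > 8.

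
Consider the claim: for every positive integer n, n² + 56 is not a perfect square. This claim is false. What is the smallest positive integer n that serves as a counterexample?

n = 5

We need the least positive integer n for which n² + 56 is a perfect square.
n = 1: 1² + 56 = 57, not a perfect square.
n = 2: 2² + 56 = 60, not a perfect square.
n = 3: 3² + 56 = 65, not a perfect square.
n = 4: 4² + 56 = 72, not a perfect square.
n = 5: 5² + 56 = 81 = 9², a perfect square.
Thus n = 5 disproves the claim, and no smaller n works.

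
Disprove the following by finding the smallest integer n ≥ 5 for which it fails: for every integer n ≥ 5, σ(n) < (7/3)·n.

A counterexample is any integer n ≥ 5 such that the claim fails; we check each in order.
The first 7 eligible values, up to n = 11, all satisfy the conclusion.
n = 12: σ(12) = 28; 28 ≥ 28.
Thus n = 12 disproves the claim, and no smaller n works.

n = 12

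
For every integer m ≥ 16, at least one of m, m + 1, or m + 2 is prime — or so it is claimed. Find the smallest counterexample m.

A counterexample is any integer m ≥ 16 such that m, m + 1, m + 2 are all composite; we check each in order.
m = 16: 17 is prime.
m = 17: 17 is prime.
m = 18: 19 is prime.
m = 19: 19 is prime.
m = 20: 20 = 2 × 10; 21 = 3 × 7; 22 = 2 × 11 — all composite.
Hence m = 20 is a counterexample.

m = 20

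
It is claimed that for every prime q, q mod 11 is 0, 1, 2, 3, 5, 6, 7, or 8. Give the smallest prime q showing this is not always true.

q = 31

For q = 2, 3, 5, 7, 11, 13, 17, 19, 23, 29 the conclusion holds.
q = 31: 31 mod 11 = 9 — not in {0, 1, 2, 3, 5, 6, 7, 8}.
Thus q = 31 disproves the claim, and no smaller q works.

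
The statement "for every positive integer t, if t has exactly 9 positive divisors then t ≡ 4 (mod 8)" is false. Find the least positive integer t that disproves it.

We need the least positive integer t for which t has exactly 9 positive divisors but the claim fails.
t = 36: τ(36) = 9; 36 ≡ 4 (mod 8).
t = 100: τ(100) = 9; 100 ≡ 4 (mod 8).
t = 196: τ(196) = 9; 196 ≡ 4 (mod 8).
t = 225: τ(225) = 9; 225 ≡ 1 (mod 8).
Thus t = 225 disproves the claim, and no smaller t works.

t = 225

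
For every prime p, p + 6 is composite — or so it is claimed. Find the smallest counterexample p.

p = 5

We need the least prime p for which p + 6 is prime.
p = 2: p + 6 = 8 = 2 × 4, composite.
p = 3: p + 6 = 9 = 3 × 3, composite.
p = 5: p + 6 = 11, prime — not composite.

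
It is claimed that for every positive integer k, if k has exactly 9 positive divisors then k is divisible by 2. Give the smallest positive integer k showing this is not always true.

We need the least positive integer k for which k has exactly 9 positive divisors but k is not divisible by 2.
k = 36: τ(36) = 9; 36 mod 2 = 0.
k = 100: τ(100) = 9; 100 mod 2 = 0.
k = 196: τ(196) = 9; 196 mod 2 = 0.
k = 225: τ(225) = 9; 225 mod 2 = 1.

k = 225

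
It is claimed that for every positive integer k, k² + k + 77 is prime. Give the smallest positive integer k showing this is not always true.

We need the least positive integer k for which k² + k + 77 is not prime.
k = 1: k² + k + 77 = 79, prime.
k = 2: k² + k + 77 = 83, prime.
k = 3: k² + k + 77 = 89, prime.
k = 4: k² + k + 77 = 97, prime.
k = 5: k² + k + 77 = 107, prime.
k = 6: k² + k + 77 = 119 = 7 × 17, composite.

k = 6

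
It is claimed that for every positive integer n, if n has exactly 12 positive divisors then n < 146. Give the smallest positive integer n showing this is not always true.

n = 150

Check each positive integer n in order until n has exactly 12 positive divisors but the claim fails.
For n = 60, 72, 84, 90, 96, 108, 126, 132, 140 the conclusion holds.
n = 150: τ(150) = 12; 150 ≥ 146.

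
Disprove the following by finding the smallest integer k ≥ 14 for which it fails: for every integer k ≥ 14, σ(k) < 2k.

The first 4 eligible values, up to k = 17, all satisfy the conclusion.
k = 18: σ(18) = 39; 39 ≥ 36.

k = 18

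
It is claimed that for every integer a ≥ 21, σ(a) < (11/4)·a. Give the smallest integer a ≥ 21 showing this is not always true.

Check each integer a ≥ 21 in order until the claim fails.
For a = 21, 22, 23, 24, …, 57, 58, 59 the conclusion holds.
a = 60: σ(60) = 168; 168 ≥ 165.
Hence a = 60 is a counterexample.

a = 60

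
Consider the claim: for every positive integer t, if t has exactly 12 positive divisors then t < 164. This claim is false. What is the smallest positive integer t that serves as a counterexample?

Check each positive integer t in order until t has exactly 12 positive divisors but the claim fails.
The first 12 eligible values, up to t = 160, all satisfy the conclusion.
t = 198: τ(198) = 12; 198 ≥ 164.
Thus t = 198 disproves the claim, and no smaller t works.

t = 198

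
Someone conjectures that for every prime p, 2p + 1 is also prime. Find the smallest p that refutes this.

Check each prime p in order until 2p + 1 is not prime.
p = 2: 2p + 1 = 5, prime.
p = 3: 2p + 1 = 7, prime.
p = 5: 2p + 1 = 11, prime.
p = 7: 2p + 1 = 15 = 3 × 5, not prime.

p = 7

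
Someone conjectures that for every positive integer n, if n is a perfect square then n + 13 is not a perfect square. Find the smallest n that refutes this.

A counterexample is any positive integer n such that n is a perfect square but n + 13 is a perfect square; we check each in order.
n = 1: 1 + 13 = 14, not a perfect square.
n = 4: 4 + 13 = 17, not a perfect square.
n = 9: 9 + 13 = 22, not a perfect square.
n = 16: 16 + 13 = 29, not a perfect square.
n = 25: 25 + 13 = 38, not a perfect square.
n = 36: 36 = 6² and 36 + 13 = 49 = 7².

n = 36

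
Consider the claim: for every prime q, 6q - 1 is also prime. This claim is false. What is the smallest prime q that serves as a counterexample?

A counterexample is any prime q such that 6q - 1 is not prime; we check each in order.
q = 2: 6q - 1 = 11, prime.
q = 3: 6q - 1 = 17, prime.
q = 5: 6q - 1 = 29, prime.
q = 7: 6q - 1 = 41, prime.
q = 11: 6q - 1 = 65 = 5 × 13, not prime.

q = 11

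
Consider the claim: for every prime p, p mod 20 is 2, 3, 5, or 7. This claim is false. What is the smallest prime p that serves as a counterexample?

p = 11

The first 4 eligible values, up to p = 7, all satisfy the conclusion.
p = 11: 11 mod 20 = 11 — not in {2, 3, 5, 7}.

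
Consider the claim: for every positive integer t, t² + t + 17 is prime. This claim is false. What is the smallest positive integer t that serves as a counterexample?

t = 16

Check each positive integer t in order until t² + t + 17 is not prime.
The first 15 eligible values, up to t = 15, all satisfy the conclusion.
t = 16: t² + t + 17 = 289 = 17 × 17, composite.
So t = 16 is the smallest counterexample.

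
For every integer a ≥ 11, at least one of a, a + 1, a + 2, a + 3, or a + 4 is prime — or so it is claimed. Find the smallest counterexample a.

A counterexample is any integer a ≥ 11 such that a, a + 1, a + 2, a + 3, a + 4 are all composite; we check each in order.
For a = 11, 12, 13, 14, …, 21, 22, 23 the conclusion holds.
a = 24: 24 = 2 × 12; 25 = 5 × 5; 26 = 2 × 13; 27 = 3 × 9; 28 = 2 × 14 — all composite.
Thus a = 24 disproves the claim, and no smaller a works.

a = 24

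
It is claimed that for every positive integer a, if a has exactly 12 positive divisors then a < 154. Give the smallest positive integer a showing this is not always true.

a = 156

Check each positive integer a in order until a has exactly 12 positive divisors but the claim fails.
For a = 60, 72, 84, 90, 96, 108, 126, 132, 140, 150 the conclusion holds.
a = 156: τ(156) = 12; 156 ≥ 154.
Hence a = 156 is a counterexample.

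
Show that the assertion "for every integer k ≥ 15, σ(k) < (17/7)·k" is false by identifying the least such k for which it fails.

k = 24

A counterexample is any integer k ≥ 15 such that the claim fails; we check each in order.
For k = 15, 16, 17, 18, 19, 20, 21, 22, 23 the conclusion holds.
k = 24: σ(24) = 60; 60 ≥ 408/7.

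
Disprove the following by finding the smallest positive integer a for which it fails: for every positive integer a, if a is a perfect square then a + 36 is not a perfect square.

A counterexample is any positive integer a such that a is a perfect square but a + 36 is a perfect square; we check each in order.
For a = 1, 4, 9, 16, 25, 36, 49 the conclusion holds.
a = 64: 64 = 8² and 64 + 36 = 100 = 10².
Hence a = 64 is a counterexample.

a = 64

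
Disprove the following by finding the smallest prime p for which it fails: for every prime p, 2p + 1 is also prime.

Check each prime p in order until 2p + 1 is not prime.
For p = 2, 3, 5 the conclusion holds.
p = 7: 2p + 1 = 15 = 3 × 5, not prime.

p = 7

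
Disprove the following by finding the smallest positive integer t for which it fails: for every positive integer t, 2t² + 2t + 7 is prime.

A counterexample is any positive integer t such that 2t² + 2t + 7 is not prime; we check each in order.
t = 1: 2t² + 2t + 7 = 11, prime.
t = 2: 2t² + 2t + 7 = 19, prime.
t = 3: 2t² + 2t + 7 = 31, prime.
t = 4: 2t² + 2t + 7 = 47, prime.
t = 5: 2t² + 2t + 7 = 67, prime.
t = 6: 2t² + 2t + 7 = 91 = 7 × 13, composite.
Thus t = 6 disproves the claim, and no smaller t works.

t = 6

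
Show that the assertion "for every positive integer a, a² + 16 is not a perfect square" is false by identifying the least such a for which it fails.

A counterexample is any positive integer a such that a² + 16 is a perfect square; we check each in order.
a = 1: 1² + 16 = 17, not a perfect square.
a = 2: 2² + 16 = 20, not a perfect square.
a = 3: 3² + 16 = 25 = 5², a perfect square.
Thus a = 3 disproves the claim, and no smaller a works.

a = 3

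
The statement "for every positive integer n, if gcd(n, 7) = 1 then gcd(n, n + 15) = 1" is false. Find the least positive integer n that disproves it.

n = 3

n = 1: gcd(1, 16) = 1.
n = 2: gcd(2, 17) = 1.
n = 3: gcd(3, 18) = 3.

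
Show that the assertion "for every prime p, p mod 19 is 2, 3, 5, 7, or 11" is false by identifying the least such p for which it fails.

p = 2: 2 mod 19 = 2.
p = 3: 3 mod 19 = 3.
p = 5: 5 mod 19 = 5.
p = 7: 7 mod 19 = 7.
p = 11: 11 mod 19 = 11.
p = 13: 13 mod 19 = 13 — not in {2, 3, 5, 7, 11}.

p = 13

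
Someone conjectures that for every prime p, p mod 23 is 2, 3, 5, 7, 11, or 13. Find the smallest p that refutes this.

The first 6 eligible values, up to p = 13, all satisfy the conclusion.
p = 17: 17 mod 23 = 17 — not in {2, 3, 5, 7, 11, 13}.
Hence p = 17 is a counterexample.

p = 17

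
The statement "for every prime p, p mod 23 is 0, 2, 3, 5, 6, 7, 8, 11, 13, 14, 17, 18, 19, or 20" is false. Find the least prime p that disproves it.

p = 47

For p = 2, 3, 5, 7, …, 37, 41, 43 the conclusion holds.
p = 47: 47 mod 23 = 1 — not in {0, 2, 3, 5, 6, 7, 8, 11, 13, 14, 17, 18, 19, 20}.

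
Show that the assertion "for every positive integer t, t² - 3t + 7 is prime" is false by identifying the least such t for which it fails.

t = 6

Check each positive integer t in order until t² - 3t + 7 is not prime.
For t = 1, 2, 3, 4, 5 the conclusion holds.
t = 6: t² - 3t + 7 = 25 = 5 × 5, composite.
Thus t = 6 disproves the claim, and no smaller t works.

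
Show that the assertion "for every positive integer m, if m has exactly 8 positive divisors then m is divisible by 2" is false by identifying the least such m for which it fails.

We need the least positive integer m for which m has exactly 8 positive divisors but m is not divisible by 2.
For m = 24, 30, 40, 42, …, 88, 102, 104 the conclusion holds.
m = 105: τ(105) = 8; 105 mod 2 = 1.
So m = 105 is the smallest counterexample.

m = 105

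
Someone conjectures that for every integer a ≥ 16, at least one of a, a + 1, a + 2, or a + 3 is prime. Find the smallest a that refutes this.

Check each integer a ≥ 16 in order until a, a + 1, a + 2, a + 3 are all composite.
a = 16: 17 is prime.
a = 17: 17 is prime.
a = 18: 19 is prime.
a = 19: 19 is prime.
a = 20: 23 is prime.
a = 21: 23 is prime.
a = 22: 23 is prime.
a = 23: 23 is prime.
a = 24: 24 = 2 × 12; 25 = 5 × 5; 26 = 2 × 13; 27 = 3 × 9 — all composite.
So a = 24 is the smallest counterexample.

a = 24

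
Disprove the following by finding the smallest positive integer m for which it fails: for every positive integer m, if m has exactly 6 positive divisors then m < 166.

m = 171

We need the least positive integer m for which m has exactly 6 positive divisors but the claim fails.
The first 23 eligible values, up to m = 164, all satisfy the conclusion.
m = 171: τ(171) = 6; 171 ≥ 166.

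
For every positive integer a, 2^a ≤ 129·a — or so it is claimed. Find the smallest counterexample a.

The first 10 eligible values, up to a = 10, all satisfy the conclusion.
a = 11: 2^a = 2048 and 129·a = 1419, so 2048 > 1419.
Thus a = 11 disproves the claim, and no smaller a works.

a = 11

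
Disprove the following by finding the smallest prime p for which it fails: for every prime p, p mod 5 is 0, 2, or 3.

p = 11

We need the least prime p for which the claim fails.
p = 2: 2 mod 5 = 2.
p = 3: 3 mod 5 = 3.
p = 5: 5 mod 5 = 0.
p = 7: 7 mod 5 = 2.
p = 11: 11 mod 5 = 1 — not in {0, 2, 3}.
Hence p = 11 is a counterexample.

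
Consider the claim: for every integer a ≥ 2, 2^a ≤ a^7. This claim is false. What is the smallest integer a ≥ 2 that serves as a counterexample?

a = 37

We need the least integer a ≥ 2 for which 2^a > a^7.
The first 35 eligible values, up to a = 36, all satisfy the conclusion.
a = 37: 2^a = 137438953472 and a^7 = 94931877133, so 137438953472 > 94931877133.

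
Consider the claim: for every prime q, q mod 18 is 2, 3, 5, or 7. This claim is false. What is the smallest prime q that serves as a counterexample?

q = 11

A counterexample is any prime q such that the claim fails; we check each in order.
For q = 2, 3, 5, 7 the conclusion holds.
q = 11: 11 mod 18 = 11 — not in {2, 3, 5, 7}.
Thus q = 11 disproves the claim, and no smaller q works.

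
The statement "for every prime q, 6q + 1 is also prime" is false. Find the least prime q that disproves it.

q = 19

We need the least prime q for which 6q + 1 is not prime.
The first 7 eligible values, up to q = 17, all satisfy the conclusion.
q = 19: 6q + 1 = 115 = 5 × 23, not prime.
Thus q = 19 disproves the claim, and no smaller q works.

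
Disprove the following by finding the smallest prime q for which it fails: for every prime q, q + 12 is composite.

q = 2: q + 12 = 14 = 2 × 7, composite.
q = 3: q + 12 = 15 = 3 × 5, composite.
q = 5: q + 12 = 17, prime — not composite.
Thus q = 5 disproves the claim, and no smaller q works.

q = 5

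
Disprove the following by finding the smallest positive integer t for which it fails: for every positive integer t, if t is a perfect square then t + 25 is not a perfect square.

A counterexample is any positive integer t such that t is a perfect square but t + 25 is a perfect square; we check each in order.
For t = 1, 4, 9, 16, …, 81, 100, 121 the conclusion holds.
t = 144: 144 = 12² and 144 + 25 = 169 = 13².
Thus t = 144 disproves the claim, and no smaller t works.

t = 144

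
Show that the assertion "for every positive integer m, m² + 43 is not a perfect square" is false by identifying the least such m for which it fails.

We need the least positive integer m for which m² + 43 is a perfect square.
The first 20 eligible values, up to m = 20, all satisfy the conclusion.
m = 21: 21² + 43 = 484 = 22², a perfect square.
So m = 21 is the smallest counterexample.

m = 21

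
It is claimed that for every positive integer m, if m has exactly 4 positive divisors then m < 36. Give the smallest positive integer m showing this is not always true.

Check each positive integer m in order until m has exactly 4 positive divisors but the claim fails.
For m = 6, 8, 10, 14, …, 33, 34, 35 the conclusion holds.
m = 38: τ(38) = 4; 38 ≥ 36.
Thus m = 38 disproves the claim, and no smaller m works.

m = 38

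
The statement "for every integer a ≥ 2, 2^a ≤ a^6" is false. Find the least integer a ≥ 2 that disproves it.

Check each integer a ≥ 2 in order until 2^a > a^6.
For a = 2, 3, 4, 5, …, 27, 28, 29 the conclusion holds.
a = 30: 2^a = 1073741824 and a^6 = 729000000, so 1073741824 > 729000000.

a = 30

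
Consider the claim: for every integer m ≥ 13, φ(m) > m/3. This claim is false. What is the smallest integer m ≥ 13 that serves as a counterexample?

m = 18

For m = 13, 14, 15, 16, 17 the conclusion holds.
m = 18: φ(18) = 6 and 18/3 = 6, so φ(18) ≤ 18/3.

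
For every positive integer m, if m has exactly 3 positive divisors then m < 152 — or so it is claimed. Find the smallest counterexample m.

Check each positive integer m in order until m has exactly 3 positive divisors but the claim fails.
For m = 4, 9, 25, 49, 121 the conclusion holds.
m = 169: τ(169) = 3; 169 ≥ 152.
So m = 169 is the smallest counterexample.

m = 169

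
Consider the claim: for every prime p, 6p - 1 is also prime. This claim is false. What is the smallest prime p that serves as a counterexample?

Check each prime p in order until 6p - 1 is not prime.
For p = 2, 3, 5, 7 the conclusion holds.
p = 11: 6p - 1 = 65 = 5 × 13, not prime.
Hence p = 11 is a counterexample.

p = 11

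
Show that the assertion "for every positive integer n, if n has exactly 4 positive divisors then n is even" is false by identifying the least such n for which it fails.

n = 15

Check each positive integer n in order until n has exactly 4 positive divisors but n is odd.
n = 6: divisors of 6: 1, 2, 3, 6; 6 is even.
n = 8: divisors of 8: 1, 2, 4, 8; 8 is even.
n = 10: divisors of 10: 1, 2, 5, 10; 10 is even.
n = 14: divisors of 14: 1, 2, 7, 14; 14 is even.
n = 15: divisors of 15: 1, 3, 5, 15; 15 is odd.
So n = 15 is the smallest counterexample.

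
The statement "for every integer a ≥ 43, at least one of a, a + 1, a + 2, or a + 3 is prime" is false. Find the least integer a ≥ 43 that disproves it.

a = 48

For a = 43, 44, 45, 46, 47 the conclusion holds.
a = 48: 48 = 2 × 24; 49 = 7 × 7; 50 = 2 × 25; 51 = 3 × 17 — all composite.
Thus a = 48 disproves the claim, and no smaller a works.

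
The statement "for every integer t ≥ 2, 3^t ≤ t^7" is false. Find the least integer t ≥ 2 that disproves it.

For t = 2, 3, 4, 5, …, 16, 17, 18 the conclusion holds.
t = 19: 3^t = 1162261467 and t^7 = 893871739, so 1162261467 > 893871739.

t = 19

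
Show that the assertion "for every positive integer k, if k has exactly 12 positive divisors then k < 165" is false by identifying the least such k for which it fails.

k = 198

For k = 60, 72, 84, 90, …, 150, 156, 160 the conclusion holds.
k = 198: τ(198) = 12; 198 ≥ 165.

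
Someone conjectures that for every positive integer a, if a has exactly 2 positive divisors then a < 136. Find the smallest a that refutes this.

a = 137

We need the least positive integer a for which a has exactly 2 positive divisors but the claim fails.
The first 32 eligible values, up to a = 131, all satisfy the conclusion.
a = 137: τ(137) = 2; 137 ≥ 136.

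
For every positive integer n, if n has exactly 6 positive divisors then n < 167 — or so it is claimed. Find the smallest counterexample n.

n = 171

For n = 12, 18, 20, 28, …, 148, 153, 164 the conclusion holds.
n = 171: τ(171) = 6; 171 ≥ 167.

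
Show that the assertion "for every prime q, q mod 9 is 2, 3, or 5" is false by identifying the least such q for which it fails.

q = 7

Check each prime q in order until the claim fails.
q = 2: 2 mod 9 = 2.
q = 3: 3 mod 9 = 3.
q = 5: 5 mod 9 = 5.
q = 7: 7 mod 9 = 7 — not in {2, 3, 5}.
So q = 7 is the smallest counterexample.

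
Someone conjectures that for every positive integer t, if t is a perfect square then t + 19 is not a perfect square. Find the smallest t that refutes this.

t = 81

A counterexample is any positive integer t such that t is a perfect square but t + 19 is a perfect square; we check each in order.
t = 1: 1 + 19 = 20, not a perfect square.
t = 4: 4 + 19 = 23, not a perfect square.
t = 9: 9 + 19 = 28, not a perfect square.
t = 16: 16 + 19 = 35, not a perfect square.
t = 25: 25 + 19 = 44, not a perfect square.
t = 36: 36 + 19 = 55, not a perfect square.
t = 49: 49 + 19 = 68, not a perfect square.
t = 64: 64 + 19 = 83, not a perfect square.
t = 81: 81 = 9² and 81 + 19 = 100 = 10².
Thus t = 81 disproves the claim, and no smaller t works.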